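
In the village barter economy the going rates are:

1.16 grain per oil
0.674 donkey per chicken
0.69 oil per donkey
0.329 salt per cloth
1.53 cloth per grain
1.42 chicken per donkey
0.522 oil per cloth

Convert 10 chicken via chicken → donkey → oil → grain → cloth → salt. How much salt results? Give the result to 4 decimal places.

2.7155

10 chicken × 0.674 = 6.74 donkey
6.74 donkey × 0.69 = 4.6506 oil
4.6506 oil × 1.16 = 5.394696 grain
5.394696 grain × 1.53 = 8.25388488 cloth
8.25388488 cloth × 0.329 = 2.71552812552 salt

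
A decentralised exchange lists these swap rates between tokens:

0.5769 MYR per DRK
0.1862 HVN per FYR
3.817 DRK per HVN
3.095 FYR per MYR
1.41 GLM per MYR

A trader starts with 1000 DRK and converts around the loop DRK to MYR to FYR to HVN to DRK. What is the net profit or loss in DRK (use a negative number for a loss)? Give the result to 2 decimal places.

1000 DRK × 0.5769 = 576.9 MYR
576.9 MYR × 3.095 = 1785.5055 FYR
1785.5055 FYR × 0.1862 = 332.4611241 HVN
332.4611241 HVN × 3.817 = 1269.0041106897 DRK
Net change: 1269.0041106897 − 1000 = 269.0041106897 DRK

269.00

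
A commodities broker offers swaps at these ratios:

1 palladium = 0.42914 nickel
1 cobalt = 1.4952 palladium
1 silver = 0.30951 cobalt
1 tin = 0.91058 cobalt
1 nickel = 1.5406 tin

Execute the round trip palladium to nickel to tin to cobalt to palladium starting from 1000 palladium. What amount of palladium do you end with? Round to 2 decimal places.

1000 palladium × 0.42914 = 429.14 nickel
429.14 nickel × 1.5406 = 661.133084 tin
661.133084 tin × 0.91058 = 602.01456362872 cobalt
602.01456362872 cobalt × 1.4952 = 900.132175537662144 palladium

900.13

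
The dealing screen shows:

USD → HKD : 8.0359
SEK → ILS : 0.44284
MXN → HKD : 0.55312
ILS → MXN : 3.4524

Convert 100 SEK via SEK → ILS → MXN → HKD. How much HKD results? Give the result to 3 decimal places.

100 SEK × 0.44284 = 44.284 ILS
44.284 ILS × 3.4524 = 152.8860816 MXN
152.8860816 MXN × 0.55312 = 84.564349454592 HKD

84.564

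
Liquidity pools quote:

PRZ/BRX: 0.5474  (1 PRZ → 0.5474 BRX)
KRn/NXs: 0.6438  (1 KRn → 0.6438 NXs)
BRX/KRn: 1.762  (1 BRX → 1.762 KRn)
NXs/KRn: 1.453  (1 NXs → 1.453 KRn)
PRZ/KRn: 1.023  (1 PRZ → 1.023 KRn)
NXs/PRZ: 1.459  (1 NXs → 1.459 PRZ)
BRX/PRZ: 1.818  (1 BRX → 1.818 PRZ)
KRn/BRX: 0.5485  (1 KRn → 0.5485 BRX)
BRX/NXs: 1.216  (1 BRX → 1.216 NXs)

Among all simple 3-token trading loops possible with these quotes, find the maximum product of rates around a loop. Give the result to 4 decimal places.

1.0201

KRn→BRX→PRZ→KRn: 0.5485 × 1.818 × 1.023 = 1.02011
PRZ→BRX→NXs→PRZ: 0.5474 × 1.216 × 1.459 = 0.97117
KRn→BRX→NXs→KRn: 0.5485 × 1.216 × 1.453 = 0.96912
KRn→NXs→PRZ→KRn: 0.6438 × 1.459 × 1.023 = 0.96091
Maximum is KRn→BRX→PRZ→KRn at 1.0201; arbitrage exists.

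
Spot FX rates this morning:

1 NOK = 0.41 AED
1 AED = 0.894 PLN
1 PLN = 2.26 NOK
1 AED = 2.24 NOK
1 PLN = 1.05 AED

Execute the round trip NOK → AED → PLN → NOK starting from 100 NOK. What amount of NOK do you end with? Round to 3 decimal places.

82.838

100 NOK × 0.41 = 41 AED
41 AED × 0.894 = 36.654 PLN
36.654 PLN × 2.26 = 82.83804 NOK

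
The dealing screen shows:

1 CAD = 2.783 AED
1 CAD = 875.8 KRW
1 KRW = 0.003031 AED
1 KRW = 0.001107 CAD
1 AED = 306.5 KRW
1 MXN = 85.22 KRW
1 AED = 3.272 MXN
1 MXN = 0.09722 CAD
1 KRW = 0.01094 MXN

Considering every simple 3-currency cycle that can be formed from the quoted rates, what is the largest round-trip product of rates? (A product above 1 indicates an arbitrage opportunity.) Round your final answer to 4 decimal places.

CAD→AED→KRW→CAD: 2.783 × 306.5 × 0.001107 = 0.94426
CAD→KRW→MXN→CAD: 875.8 × 0.01094 × 0.09722 = 0.93149
CAD→AED→MXN→CAD: 2.783 × 3.272 × 0.09722 = 0.88528
MXN→KRW→AED→MXN: 85.22 × 0.003031 × 3.272 = 0.84516
Maximum is CAD→AED→KRW→CAD at 0.9443; no arbitrage — every cycle loses value.

0.9443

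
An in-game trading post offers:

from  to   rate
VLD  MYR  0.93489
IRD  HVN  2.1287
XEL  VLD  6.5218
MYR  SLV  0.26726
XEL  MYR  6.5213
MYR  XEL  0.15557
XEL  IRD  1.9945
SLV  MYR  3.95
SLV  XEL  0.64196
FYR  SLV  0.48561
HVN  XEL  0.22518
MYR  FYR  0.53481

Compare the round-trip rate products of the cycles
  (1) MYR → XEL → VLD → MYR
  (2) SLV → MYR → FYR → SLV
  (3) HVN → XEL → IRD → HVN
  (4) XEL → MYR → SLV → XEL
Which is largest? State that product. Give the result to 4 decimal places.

(1) 0.15557 × 6.5218 × 0.93489 = 0.94854
(2) 3.95 × 0.53481 × 0.48561 = 1.02585
(3) 0.22518 × 1.9945 × 2.1287 = 0.95604
(4) 6.5213 × 0.26726 × 0.64196 = 1.11886
Highest is cycle (4) at 1.1189 (>1, arbitrage).

1.1189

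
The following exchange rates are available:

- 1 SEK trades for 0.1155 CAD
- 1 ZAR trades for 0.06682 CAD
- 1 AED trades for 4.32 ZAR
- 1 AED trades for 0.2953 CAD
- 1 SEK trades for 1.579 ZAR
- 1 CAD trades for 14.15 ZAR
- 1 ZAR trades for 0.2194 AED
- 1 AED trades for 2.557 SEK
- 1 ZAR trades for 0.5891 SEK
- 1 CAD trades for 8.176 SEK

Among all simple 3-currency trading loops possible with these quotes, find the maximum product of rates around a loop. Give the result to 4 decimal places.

0.9628

ZAR→SEK→CAD→ZAR: 0.5891 × 0.1155 × 14.15 = 0.96278
ZAR→AED→CAD→ZAR: 0.2194 × 0.2953 × 14.15 = 0.91676
ZAR→AED→SEK→ZAR: 0.2194 × 2.557 × 1.579 = 0.88583
ZAR→CAD→SEK→ZAR: 0.06682 × 8.176 × 1.579 = 0.86264
Maximum is ZAR→SEK→CAD→ZAR at 0.9628; no arbitrage — every cycle loses value.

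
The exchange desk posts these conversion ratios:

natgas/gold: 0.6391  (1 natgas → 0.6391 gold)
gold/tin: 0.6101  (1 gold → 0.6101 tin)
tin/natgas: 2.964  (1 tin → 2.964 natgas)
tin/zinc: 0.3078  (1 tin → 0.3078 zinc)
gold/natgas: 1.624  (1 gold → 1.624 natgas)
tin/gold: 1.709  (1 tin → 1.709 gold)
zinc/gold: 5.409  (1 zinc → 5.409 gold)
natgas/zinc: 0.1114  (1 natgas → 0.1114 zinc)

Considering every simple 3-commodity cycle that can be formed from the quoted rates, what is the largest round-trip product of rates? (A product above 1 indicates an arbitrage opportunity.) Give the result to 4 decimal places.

1.1557

tin→natgas→gold→tin: 2.964 × 0.6391 × 0.6101 = 1.15571
tin→zinc→gold→tin: 0.3078 × 5.409 × 0.6101 = 1.01575
zinc→gold→natgas→zinc: 5.409 × 1.624 × 0.1114 = 0.97856
Maximum is tin→natgas→gold→tin at 1.1557; arbitrage exists.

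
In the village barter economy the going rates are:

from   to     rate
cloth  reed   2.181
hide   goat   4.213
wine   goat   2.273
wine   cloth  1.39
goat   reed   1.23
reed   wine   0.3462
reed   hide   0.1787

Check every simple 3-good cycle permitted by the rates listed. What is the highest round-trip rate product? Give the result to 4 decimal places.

1.0495

wine→cloth→reed→wine: 1.39 × 2.181 × 0.3462 = 1.04954
wine→goat→reed→wine: 2.273 × 1.23 × 0.3462 = 0.96790
reed→hide→goat→reed: 0.1787 × 4.213 × 1.23 = 0.92602
Maximum is wine→cloth→reed→wine at 1.0495; arbitrage exists.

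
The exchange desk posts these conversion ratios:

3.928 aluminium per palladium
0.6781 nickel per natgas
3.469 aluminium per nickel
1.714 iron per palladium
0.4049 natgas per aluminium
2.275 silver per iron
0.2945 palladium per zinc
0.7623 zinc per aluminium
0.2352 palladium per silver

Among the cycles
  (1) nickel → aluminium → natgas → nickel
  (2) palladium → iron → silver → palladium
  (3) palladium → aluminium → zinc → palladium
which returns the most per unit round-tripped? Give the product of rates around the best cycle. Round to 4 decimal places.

0.9525

(1) 3.469 × 0.4049 × 0.6781 = 0.95246
(2) 1.714 × 2.275 × 0.2352 = 0.91713
(3) 3.928 × 0.7623 × 0.2945 = 0.88183
Highest is cycle (1) at 0.9525 (≤1, no arbitrage).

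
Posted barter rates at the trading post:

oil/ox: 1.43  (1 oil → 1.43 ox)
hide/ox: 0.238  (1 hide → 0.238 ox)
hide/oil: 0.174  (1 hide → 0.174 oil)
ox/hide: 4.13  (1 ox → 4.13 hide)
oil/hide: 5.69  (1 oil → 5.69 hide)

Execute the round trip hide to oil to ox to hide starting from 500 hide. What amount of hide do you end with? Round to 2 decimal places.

513.81

500 hide × 0.174 = 87 oil
87 oil × 1.43 = 124.41 ox
124.41 ox × 4.13 = 513.8133 hide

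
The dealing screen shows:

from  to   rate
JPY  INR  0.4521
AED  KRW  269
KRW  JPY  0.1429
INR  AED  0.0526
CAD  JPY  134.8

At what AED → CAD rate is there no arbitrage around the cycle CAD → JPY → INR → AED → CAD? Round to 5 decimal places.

Known legs of the cycle: 134.8 × 0.4521 × 0.0526 = 3.205606008
For no arbitrage the full-cycle product must be 1, so the missing rate is 1 / 3.205606008 ≈ 0.3119535.

0.31195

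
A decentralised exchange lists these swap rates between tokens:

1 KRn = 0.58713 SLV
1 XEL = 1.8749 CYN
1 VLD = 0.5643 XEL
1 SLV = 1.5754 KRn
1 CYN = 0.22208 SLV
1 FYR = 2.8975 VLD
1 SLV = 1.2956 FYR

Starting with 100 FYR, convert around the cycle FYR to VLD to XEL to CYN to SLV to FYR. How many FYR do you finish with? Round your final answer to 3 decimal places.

88.205

100 FYR × 2.8975 = 289.75 VLD
289.75 VLD × 0.5643 = 163.505925 XEL
163.505925 XEL × 1.8749 = 306.5572587825 CYN
306.5572587825 CYN × 0.22208 = 68.0802360304176 SLV
68.0802360304176 SLV × 1.2956 = 88.20475380100904256 FYR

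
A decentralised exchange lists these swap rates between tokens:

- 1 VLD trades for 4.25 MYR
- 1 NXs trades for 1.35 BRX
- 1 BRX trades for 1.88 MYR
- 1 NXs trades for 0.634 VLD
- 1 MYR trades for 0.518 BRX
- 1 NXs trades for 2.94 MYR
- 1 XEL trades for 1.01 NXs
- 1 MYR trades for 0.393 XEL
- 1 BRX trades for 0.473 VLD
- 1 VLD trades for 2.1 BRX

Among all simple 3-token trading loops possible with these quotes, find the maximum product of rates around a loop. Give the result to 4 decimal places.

1.1670

NXs→MYR→XEL→NXs: 2.94 × 0.393 × 1.01 = 1.16697
BRX→VLD→MYR→BRX: 0.473 × 4.25 × 0.518 = 1.04131
Maximum is NXs→MYR→XEL→NXs at 1.1670; arbitrage exists.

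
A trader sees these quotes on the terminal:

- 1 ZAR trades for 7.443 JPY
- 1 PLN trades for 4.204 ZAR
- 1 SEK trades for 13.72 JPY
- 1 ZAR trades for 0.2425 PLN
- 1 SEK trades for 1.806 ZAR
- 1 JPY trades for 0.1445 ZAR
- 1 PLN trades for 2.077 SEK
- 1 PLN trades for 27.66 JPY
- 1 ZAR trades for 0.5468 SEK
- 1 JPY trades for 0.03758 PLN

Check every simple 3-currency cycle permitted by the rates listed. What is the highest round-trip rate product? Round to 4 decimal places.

ZAR→JPY→PLN→ZAR: 7.443 × 0.03758 × 4.204 = 1.17589
ZAR→SEK→JPY→ZAR: 0.5468 × 13.72 × 0.1445 = 1.08405
PLN→SEK→JPY→PLN: 2.077 × 13.72 × 0.03758 = 1.07090
ZAR→PLN→JPY→ZAR: 0.2425 × 27.66 × 0.1445 = 0.96924
ZAR→PLN→SEK→ZAR: 0.2425 × 2.077 × 1.806 = 0.90963
Maximum is ZAR→JPY→PLN→ZAR at 1.1759; arbitrage exists.

1.1759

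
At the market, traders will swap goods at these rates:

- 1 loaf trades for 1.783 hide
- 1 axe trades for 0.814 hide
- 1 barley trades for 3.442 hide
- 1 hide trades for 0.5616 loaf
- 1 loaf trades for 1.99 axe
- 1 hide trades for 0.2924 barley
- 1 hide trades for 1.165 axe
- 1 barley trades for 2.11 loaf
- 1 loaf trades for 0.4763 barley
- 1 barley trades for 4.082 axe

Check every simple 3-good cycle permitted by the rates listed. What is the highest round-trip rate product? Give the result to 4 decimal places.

1.1000

barley→loaf→hide→barley: 2.11 × 1.783 × 0.2924 = 1.10005
axe→hide→barley→axe: 0.814 × 0.2924 × 4.082 = 0.97157
barley→hide→loaf→barley: 3.442 × 0.5616 × 0.4763 = 0.92070
axe→hide→loaf→axe: 0.814 × 0.5616 × 1.99 = 0.90971
Maximum is barley→loaf→hide→barley at 1.1000; arbitrage exists.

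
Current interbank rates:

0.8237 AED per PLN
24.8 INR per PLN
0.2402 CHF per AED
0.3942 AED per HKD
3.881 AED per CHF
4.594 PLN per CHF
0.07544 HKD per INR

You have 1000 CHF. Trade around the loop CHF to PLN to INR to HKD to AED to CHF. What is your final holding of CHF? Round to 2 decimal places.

813.83

1000 CHF × 4.594 = 4594 PLN
4594 PLN × 24.8 = 113931.2 INR
113931.2 INR × 0.07544 = 8594.969728 HKD
8594.969728 HKD × 0.3942 = 3388.1370667776 AED
3388.1370667776 AED × 0.2402 = 813.83052343997952 CHF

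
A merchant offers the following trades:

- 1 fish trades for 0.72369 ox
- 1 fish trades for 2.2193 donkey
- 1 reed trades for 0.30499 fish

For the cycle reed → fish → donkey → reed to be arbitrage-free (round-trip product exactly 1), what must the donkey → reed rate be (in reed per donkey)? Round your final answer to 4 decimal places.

Known legs of the cycle: 0.30499 × 2.2193 = 0.676864307
For no arbitrage the full-cycle product must be 1, so the missing rate is 1 / 0.676864307 ≈ 1.477401.

1.4774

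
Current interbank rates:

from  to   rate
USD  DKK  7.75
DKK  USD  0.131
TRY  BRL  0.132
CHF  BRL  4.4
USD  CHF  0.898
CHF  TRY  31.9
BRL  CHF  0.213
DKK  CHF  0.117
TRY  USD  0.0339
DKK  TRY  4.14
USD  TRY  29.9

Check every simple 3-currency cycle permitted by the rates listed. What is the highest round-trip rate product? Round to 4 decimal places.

DKK→TRY→USD→DKK: 4.14 × 0.0339 × 7.75 = 1.08768
USD→CHF→TRY→USD: 0.898 × 31.9 × 0.0339 = 0.97111
BRL→CHF→TRY→BRL: 0.213 × 31.9 × 0.132 = 0.89690
Maximum is DKK→TRY→USD→DKK at 1.0877; arbitrage exists.

1.0877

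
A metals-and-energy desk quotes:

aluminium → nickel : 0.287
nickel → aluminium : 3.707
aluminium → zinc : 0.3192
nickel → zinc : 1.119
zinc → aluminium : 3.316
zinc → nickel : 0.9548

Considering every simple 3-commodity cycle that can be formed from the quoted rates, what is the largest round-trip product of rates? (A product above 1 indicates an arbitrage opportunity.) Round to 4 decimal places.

1.1298

nickel→aluminium→zinc→nickel: 3.707 × 0.3192 × 0.9548 = 1.12979
nickel→zinc→aluminium→nickel: 1.119 × 3.316 × 0.287 = 1.06494
Maximum is nickel→aluminium→zinc→nickel at 1.1298; arbitrage exists.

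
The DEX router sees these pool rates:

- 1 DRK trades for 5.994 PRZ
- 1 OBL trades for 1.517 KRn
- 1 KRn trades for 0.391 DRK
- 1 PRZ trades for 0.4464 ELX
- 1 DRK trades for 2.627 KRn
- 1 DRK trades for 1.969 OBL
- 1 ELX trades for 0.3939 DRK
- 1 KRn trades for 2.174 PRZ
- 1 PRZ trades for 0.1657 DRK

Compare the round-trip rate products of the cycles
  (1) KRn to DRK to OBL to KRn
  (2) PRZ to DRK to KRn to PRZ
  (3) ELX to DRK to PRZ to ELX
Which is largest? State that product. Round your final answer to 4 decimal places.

1.1679

(1) 0.391 × 1.969 × 1.517 = 1.16791
(2) 0.1657 × 2.627 × 2.174 = 0.94633
(3) 0.3939 × 5.994 × 0.4464 = 1.05397
Highest is cycle (1) at 1.1679 (>1, arbitrage).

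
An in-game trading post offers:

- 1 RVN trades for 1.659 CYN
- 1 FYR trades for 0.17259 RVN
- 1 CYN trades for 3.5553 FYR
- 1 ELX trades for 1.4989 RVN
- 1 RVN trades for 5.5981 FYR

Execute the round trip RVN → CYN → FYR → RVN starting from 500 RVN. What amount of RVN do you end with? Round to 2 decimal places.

508.99

500 RVN × 1.659 = 829.5 CYN
829.5 CYN × 3.5553 = 2949.12135 FYR
2949.12135 FYR × 0.17259 = 508.9888537965 RVN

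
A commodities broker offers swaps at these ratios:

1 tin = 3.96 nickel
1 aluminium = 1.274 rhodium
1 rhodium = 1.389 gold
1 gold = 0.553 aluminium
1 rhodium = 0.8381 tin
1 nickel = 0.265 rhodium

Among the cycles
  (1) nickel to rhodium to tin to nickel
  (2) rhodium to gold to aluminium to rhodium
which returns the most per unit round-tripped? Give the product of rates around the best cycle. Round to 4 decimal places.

(1) 0.265 × 0.8381 × 3.96 = 0.87950
(2) 1.389 × 0.553 × 1.274 = 0.97858
Highest is cycle (2) at 0.9786 (≤1, no arbitrage).

0.9786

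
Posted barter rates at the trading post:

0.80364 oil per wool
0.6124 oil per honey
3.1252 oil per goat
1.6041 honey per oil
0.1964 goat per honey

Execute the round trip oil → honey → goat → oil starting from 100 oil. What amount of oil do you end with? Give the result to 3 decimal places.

100 oil × 1.6041 = 160.41 honey
160.41 honey × 0.1964 = 31.504524 goat
31.504524 goat × 3.1252 = 98.4579384048 oil

98.458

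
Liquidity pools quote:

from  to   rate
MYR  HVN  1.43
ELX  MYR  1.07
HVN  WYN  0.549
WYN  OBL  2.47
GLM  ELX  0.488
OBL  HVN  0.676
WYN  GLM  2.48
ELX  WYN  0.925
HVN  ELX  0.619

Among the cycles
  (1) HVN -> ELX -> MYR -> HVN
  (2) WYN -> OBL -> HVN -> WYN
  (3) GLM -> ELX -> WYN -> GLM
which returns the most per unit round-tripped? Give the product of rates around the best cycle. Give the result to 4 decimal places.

1.1195

(1) 0.619 × 1.07 × 1.43 = 0.94713
(2) 2.47 × 0.676 × 0.549 = 0.91668
(3) 0.488 × 0.925 × 2.48 = 1.11947
Highest is cycle (3) at 1.1195 (>1, arbitrage).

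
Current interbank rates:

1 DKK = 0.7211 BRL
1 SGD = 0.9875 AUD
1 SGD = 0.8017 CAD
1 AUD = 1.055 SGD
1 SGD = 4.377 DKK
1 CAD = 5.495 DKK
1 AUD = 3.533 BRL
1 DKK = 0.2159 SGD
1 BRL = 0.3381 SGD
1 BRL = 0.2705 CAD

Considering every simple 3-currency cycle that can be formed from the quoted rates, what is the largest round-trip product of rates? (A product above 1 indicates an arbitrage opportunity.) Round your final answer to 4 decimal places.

1.1796

BRL→SGD→AUD→BRL: 0.3381 × 0.9875 × 3.533 = 1.17958
BRL→CAD→DKK→BRL: 0.2705 × 5.495 × 0.7211 = 1.07184
BRL→SGD→DKK→BRL: 0.3381 × 4.377 × 0.7211 = 1.06713
DKK→SGD→CAD→DKK: 0.2159 × 0.8017 × 5.495 = 0.95111
Maximum is BRL→SGD→AUD→BRL at 1.1796; arbitrage exists.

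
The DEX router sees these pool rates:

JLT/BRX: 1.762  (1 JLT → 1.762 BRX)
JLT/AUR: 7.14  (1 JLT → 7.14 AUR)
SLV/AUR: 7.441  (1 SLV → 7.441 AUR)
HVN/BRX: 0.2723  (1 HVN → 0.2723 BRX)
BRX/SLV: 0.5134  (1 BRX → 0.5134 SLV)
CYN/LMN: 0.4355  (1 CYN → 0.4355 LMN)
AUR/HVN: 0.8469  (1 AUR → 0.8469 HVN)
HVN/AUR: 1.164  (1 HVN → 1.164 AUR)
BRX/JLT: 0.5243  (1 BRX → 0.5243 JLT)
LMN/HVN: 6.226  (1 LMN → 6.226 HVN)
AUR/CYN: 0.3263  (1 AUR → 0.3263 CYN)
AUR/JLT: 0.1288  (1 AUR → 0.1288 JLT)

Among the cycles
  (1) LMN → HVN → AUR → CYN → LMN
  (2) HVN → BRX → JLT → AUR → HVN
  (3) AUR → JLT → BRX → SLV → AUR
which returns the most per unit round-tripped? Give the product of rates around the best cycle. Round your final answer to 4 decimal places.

1.0298

(1) 6.226 × 1.164 × 0.3263 × 0.4355 = 1.02983
(2) 0.2723 × 0.5243 × 7.14 × 0.8469 = 0.86329
(3) 0.1288 × 1.762 × 0.5134 × 7.441 = 0.86698
Highest is cycle (1) at 1.0298 (>1, arbitrage).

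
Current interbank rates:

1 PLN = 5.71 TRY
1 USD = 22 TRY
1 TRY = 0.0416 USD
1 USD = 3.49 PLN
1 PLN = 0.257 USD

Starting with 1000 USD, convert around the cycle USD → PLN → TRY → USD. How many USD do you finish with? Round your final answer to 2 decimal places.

829.00

1000 USD × 3.49 = 3490 PLN
3490 PLN × 5.71 = 19927.9 TRY
19927.9 TRY × 0.0416 = 829.00064 USD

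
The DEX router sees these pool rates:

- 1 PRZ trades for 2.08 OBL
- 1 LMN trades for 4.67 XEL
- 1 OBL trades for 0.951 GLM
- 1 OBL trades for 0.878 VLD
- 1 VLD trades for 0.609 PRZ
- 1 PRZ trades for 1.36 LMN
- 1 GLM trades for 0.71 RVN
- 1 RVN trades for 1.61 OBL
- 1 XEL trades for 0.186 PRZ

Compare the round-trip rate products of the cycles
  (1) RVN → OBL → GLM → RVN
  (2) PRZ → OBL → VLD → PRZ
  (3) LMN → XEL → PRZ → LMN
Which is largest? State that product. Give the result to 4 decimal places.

(1) 1.61 × 0.951 × 0.71 = 1.08709
(2) 2.08 × 0.878 × 0.609 = 1.11218
(3) 4.67 × 0.186 × 1.36 = 1.18132
Highest is cycle (3) at 1.1813 (>1, arbitrage).

1.1813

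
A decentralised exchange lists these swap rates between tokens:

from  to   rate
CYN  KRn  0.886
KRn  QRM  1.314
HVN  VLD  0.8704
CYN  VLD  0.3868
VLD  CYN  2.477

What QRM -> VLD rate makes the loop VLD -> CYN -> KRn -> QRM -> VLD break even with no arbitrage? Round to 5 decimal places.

Known legs of the cycle: 2.477 × 0.886 × 1.314 = 2.883733308
For no arbitrage the full-cycle product must be 1, so the missing rate is 1 / 2.883733308 ≈ 0.3467727.

0.34677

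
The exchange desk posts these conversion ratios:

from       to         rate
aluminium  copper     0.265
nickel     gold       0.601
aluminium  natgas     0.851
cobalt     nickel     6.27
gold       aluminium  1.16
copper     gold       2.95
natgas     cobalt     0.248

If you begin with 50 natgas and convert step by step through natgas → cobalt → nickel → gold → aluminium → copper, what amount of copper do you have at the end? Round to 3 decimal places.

14.364

50 natgas × 0.248 = 12.4 cobalt
12.4 cobalt × 6.27 = 77.748 nickel
77.748 nickel × 0.601 = 46.726548 gold
46.726548 gold × 1.16 = 54.20279568 aluminium
54.20279568 aluminium × 0.265 = 14.3637408552 copper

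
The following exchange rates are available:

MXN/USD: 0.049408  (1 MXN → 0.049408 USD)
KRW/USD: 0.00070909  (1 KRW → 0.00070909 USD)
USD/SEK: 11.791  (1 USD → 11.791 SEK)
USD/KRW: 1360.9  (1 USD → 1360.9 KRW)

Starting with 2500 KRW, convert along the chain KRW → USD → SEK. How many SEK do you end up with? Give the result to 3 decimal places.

20.902

2500 KRW × 0.00070909 = 1.772725 USD
1.772725 USD × 11.791 = 20.902200475 SEK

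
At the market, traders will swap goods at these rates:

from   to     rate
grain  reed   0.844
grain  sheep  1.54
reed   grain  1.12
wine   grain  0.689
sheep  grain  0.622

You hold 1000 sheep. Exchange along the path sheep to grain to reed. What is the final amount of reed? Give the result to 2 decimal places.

1000 sheep × 0.622 = 622 grain
622 grain × 0.844 = 524.968 reed

524.97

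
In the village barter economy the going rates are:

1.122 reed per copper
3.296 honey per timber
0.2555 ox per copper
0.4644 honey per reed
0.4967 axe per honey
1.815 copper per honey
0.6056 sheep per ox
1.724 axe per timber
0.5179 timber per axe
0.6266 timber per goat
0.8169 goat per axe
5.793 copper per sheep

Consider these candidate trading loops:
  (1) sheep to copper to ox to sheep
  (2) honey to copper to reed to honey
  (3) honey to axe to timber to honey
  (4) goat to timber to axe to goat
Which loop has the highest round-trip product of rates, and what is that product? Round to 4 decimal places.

0.9457

(1) 5.793 × 0.2555 × 0.6056 = 0.89636
(2) 1.815 × 1.122 × 0.4644 = 0.94572
(3) 0.4967 × 0.5179 × 3.296 = 0.84787
(4) 0.6266 × 1.724 × 0.8169 = 0.88246
Highest is cycle (2) at 0.9457 (≤1, no arbitrage).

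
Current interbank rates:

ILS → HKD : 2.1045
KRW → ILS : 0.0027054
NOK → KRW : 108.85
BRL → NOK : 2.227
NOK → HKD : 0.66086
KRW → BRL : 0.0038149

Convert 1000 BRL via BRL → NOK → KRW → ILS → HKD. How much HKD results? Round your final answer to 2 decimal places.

1000 BRL × 2.227 = 2227 NOK
2227 NOK × 108.85 = 242408.95 KRW
242408.95 KRW × 0.0027054 = 655.81317333 ILS
655.81317333 ILS × 2.1045 = 1380.158823272985 HKD

1380.16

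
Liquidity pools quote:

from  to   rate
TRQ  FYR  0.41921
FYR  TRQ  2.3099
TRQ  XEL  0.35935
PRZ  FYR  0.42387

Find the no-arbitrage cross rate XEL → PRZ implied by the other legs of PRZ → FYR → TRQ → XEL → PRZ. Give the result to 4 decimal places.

Known legs of the cycle: 0.42387 × 2.3099 × 0.35935 = 0.35183861942655
For no arbitrage the full-cycle product must be 1, so the missing rate is 1 / 0.35183861942655 ≈ 2.842212.

2.8422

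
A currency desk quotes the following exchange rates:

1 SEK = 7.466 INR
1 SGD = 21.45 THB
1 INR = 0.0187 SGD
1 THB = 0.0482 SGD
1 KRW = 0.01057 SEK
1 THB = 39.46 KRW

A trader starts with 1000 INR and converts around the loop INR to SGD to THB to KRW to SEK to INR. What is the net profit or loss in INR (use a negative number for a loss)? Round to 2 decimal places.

249.08

1000 INR × 0.0187 = 18.7 SGD
18.7 SGD × 21.45 = 401.115 THB
401.115 THB × 39.46 = 15827.9979 KRW
15827.9979 KRW × 0.01057 = 167.301937803 SEK
167.301937803 SEK × 7.466 = 1249.076267637198 INR
Net change: 1249.076267637198 − 1000 = 249.076267637198 INR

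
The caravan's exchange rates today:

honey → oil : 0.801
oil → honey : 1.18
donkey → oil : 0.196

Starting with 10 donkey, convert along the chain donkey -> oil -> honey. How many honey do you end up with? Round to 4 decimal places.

2.3128

10 donkey × 0.196 = 1.96 oil
1.96 oil × 1.18 = 2.3128 honey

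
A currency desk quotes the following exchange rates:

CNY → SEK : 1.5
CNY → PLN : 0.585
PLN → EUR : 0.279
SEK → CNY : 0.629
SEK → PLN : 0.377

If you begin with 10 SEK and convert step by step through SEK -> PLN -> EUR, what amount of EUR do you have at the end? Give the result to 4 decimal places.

1.0518

10 SEK × 0.377 = 3.77 PLN
3.77 PLN × 0.279 = 1.05183 EUR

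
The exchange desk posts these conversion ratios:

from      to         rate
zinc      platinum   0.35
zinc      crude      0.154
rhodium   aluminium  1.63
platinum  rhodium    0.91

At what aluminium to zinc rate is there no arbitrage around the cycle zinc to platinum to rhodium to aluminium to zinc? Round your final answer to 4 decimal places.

1.9262

Known legs of the cycle: 0.35 × 0.91 × 1.63 = 0.519155
For no arbitrage the full-cycle product must be 1, so the missing rate is 1 / 0.519155 ≈ 1.926207.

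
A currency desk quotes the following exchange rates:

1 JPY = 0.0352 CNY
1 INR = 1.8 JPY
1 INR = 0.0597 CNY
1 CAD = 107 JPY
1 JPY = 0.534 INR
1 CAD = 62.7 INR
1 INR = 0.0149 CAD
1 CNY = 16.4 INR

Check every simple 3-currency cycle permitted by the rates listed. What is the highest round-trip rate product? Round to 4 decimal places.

CNY→INR→JPY→CNY: 16.4 × 1.8 × 0.0352 = 1.03910
JPY→INR→CAD→JPY: 0.534 × 0.0149 × 107 = 0.85136
Maximum is CNY→INR→JPY→CNY at 1.0391; arbitrage exists.

1.0391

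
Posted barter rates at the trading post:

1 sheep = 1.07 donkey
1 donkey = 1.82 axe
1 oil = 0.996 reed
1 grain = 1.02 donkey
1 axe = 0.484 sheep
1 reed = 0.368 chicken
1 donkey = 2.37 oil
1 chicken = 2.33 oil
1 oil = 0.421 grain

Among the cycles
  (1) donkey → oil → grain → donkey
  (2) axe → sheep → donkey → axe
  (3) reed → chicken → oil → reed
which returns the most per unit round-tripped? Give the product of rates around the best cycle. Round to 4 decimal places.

1.0177

(1) 2.37 × 0.421 × 1.02 = 1.01773
(2) 0.484 × 1.07 × 1.82 = 0.94254
(3) 0.368 × 2.33 × 0.996 = 0.85401
Highest is cycle (1) at 1.0177 (>1, arbitrage).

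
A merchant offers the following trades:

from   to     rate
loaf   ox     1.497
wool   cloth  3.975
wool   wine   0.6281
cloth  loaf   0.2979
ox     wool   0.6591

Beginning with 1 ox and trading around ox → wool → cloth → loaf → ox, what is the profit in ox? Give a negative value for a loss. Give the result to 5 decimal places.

1 ox × 0.6591 = 0.6591 wool
0.6591 wool × 3.975 = 2.6199225 cloth
2.6199225 cloth × 0.2979 = 0.78047491275 loaf
0.78047491275 loaf × 1.497 = 1.16837094438675 ox
Net change: 1.16837094438675 − 1 = 0.16837094438675 ox

0.16837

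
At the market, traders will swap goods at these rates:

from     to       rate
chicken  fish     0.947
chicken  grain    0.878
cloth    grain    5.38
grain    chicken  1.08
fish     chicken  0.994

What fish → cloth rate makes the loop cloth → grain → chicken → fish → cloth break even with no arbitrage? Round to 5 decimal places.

Known legs of the cycle: 5.38 × 1.08 × 0.947 = 5.5024488
For no arbitrage the full-cycle product must be 1, so the missing rate is 1 / 5.5024488 ≈ 0.1817373.

0.18174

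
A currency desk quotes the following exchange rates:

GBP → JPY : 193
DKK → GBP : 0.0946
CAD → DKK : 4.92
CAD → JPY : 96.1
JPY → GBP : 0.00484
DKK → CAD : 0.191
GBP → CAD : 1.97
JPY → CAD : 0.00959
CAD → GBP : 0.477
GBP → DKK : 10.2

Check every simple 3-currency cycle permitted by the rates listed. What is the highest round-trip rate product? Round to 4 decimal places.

DKK→CAD→GBP→DKK: 0.191 × 0.477 × 10.2 = 0.92929
DKK→GBP→CAD→DKK: 0.0946 × 1.97 × 4.92 = 0.91690
CAD→JPY→GBP→CAD: 96.1 × 0.00484 × 1.97 = 0.91629
CAD→GBP→JPY→CAD: 0.477 × 193 × 0.00959 = 0.88286
Maximum is DKK→CAD→GBP→DKK at 0.9293; no arbitrage — every cycle loses value.

0.9293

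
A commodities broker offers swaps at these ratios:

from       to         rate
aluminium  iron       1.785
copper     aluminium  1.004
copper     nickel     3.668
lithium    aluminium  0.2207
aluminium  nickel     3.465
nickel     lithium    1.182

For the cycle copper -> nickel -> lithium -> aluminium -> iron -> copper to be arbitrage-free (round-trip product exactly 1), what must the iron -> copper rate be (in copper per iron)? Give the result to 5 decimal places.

0.58548

Known legs of the cycle: 3.668 × 1.182 × 0.2207 × 1.785 = 1.707997997412
For no arbitrage the full-cycle product must be 1, so the missing rate is 1 / 1.707997997412 ≈ 0.5854808.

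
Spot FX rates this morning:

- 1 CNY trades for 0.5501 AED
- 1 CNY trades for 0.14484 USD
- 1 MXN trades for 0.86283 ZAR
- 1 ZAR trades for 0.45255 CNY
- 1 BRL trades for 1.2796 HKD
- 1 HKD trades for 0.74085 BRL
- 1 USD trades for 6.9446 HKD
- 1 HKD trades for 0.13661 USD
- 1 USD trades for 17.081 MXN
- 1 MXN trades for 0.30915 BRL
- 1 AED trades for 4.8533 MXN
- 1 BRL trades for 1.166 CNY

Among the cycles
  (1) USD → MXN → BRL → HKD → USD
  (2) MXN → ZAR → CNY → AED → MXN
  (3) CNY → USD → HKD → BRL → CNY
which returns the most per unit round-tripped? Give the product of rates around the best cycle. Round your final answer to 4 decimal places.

(1) 17.081 × 0.30915 × 1.2796 × 0.13661 = 0.92308
(2) 0.86283 × 0.45255 × 0.5501 × 4.8533 = 1.04249
(3) 0.14484 × 6.9446 × 0.74085 × 1.166 = 0.86889
Highest is cycle (2) at 1.0425 (>1, arbitrage).

1.0425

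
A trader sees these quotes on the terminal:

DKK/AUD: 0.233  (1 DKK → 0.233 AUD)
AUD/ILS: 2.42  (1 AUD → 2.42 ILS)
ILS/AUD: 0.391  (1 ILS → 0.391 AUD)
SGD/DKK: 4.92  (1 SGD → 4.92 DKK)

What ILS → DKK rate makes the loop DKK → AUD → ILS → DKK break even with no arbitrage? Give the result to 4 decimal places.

Known legs of the cycle: 0.233 × 2.42 = 0.56386
For no arbitrage the full-cycle product must be 1, so the missing rate is 1 / 0.56386 ≈ 1.773490.

1.7735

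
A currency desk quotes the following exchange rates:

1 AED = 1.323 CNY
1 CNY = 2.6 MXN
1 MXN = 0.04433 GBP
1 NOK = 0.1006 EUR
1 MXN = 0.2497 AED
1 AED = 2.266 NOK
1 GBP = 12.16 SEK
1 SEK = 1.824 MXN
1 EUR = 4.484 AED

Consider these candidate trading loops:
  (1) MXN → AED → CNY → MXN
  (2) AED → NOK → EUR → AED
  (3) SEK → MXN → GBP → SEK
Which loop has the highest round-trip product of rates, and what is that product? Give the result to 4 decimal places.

(1) 0.2497 × 1.323 × 2.6 = 0.85892
(2) 2.266 × 0.1006 × 4.484 = 1.02217
(3) 1.824 × 0.04433 × 12.16 = 0.98323
Highest is cycle (2) at 1.0222 (>1, arbitrage).

1.0222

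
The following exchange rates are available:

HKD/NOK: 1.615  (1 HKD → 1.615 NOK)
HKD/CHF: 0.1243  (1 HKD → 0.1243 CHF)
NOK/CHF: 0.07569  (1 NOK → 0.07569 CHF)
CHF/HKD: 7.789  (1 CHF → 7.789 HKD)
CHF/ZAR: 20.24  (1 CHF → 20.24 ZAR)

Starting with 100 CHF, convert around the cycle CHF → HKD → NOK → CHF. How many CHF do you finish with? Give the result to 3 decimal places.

95.212

100 CHF × 7.789 = 778.9 HKD
778.9 HKD × 1.615 = 1257.9235 NOK
1257.9235 NOK × 0.07569 = 95.212229715 CHF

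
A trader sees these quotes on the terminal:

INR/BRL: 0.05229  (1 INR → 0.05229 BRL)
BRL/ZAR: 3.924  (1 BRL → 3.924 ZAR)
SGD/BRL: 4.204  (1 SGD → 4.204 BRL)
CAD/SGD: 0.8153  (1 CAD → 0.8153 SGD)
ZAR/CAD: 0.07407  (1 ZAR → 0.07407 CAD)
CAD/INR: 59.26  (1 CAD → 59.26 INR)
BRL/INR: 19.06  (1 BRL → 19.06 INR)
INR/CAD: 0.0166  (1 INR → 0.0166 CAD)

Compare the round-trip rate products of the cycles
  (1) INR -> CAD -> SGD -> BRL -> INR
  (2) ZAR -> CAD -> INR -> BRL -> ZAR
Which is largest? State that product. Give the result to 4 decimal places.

1.0845

(1) 0.0166 × 0.8153 × 4.204 × 19.06 = 1.08445
(2) 0.07407 × 59.26 × 0.05229 × 3.924 = 0.90064
Highest is cycle (1) at 1.0845 (>1, arbitrage).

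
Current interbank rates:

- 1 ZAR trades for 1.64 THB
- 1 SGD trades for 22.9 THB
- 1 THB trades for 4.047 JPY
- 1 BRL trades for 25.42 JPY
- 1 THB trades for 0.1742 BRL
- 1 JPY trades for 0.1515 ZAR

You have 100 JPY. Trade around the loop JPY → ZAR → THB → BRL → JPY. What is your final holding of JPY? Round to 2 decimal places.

110.02

100 JPY × 0.1515 = 15.15 ZAR
15.15 ZAR × 1.64 = 24.846 THB
24.846 THB × 0.1742 = 4.3281732 BRL
4.3281732 BRL × 25.42 = 110.022162744 JPY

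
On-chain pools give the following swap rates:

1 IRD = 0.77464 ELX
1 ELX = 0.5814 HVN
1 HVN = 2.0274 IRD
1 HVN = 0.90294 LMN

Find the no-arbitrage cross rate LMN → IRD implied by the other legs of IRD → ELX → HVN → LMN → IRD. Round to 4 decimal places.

2.4590

Known legs of the cycle: 0.77464 × 0.5814 × 0.90294 = 0.40666223094624
For no arbitrage the full-cycle product must be 1, so the missing rate is 1 / 0.40666223094624 ≈ 2.459043.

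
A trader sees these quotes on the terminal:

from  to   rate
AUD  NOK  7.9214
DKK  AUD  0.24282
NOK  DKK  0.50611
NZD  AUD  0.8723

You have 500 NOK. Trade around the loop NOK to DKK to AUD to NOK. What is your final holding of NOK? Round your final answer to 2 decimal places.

500 NOK × 0.50611 = 253.055 DKK
253.055 DKK × 0.24282 = 61.4468151 AUD
61.4468151 AUD × 7.9214 = 486.74480113314 NOK

486.74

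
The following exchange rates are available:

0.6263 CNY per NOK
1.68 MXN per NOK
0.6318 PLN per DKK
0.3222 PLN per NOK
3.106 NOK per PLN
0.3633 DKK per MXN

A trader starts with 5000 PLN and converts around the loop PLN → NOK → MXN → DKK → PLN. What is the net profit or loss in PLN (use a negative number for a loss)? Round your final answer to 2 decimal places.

5000 PLN × 3.106 = 15530 NOK
15530 NOK × 1.68 = 26090.4 MXN
26090.4 MXN × 0.3633 = 9478.64232 DKK
9478.64232 DKK × 0.6318 = 5988.606217776 PLN
Net change: 5988.606217776 − 5000 = 988.606217776 PLN

988.61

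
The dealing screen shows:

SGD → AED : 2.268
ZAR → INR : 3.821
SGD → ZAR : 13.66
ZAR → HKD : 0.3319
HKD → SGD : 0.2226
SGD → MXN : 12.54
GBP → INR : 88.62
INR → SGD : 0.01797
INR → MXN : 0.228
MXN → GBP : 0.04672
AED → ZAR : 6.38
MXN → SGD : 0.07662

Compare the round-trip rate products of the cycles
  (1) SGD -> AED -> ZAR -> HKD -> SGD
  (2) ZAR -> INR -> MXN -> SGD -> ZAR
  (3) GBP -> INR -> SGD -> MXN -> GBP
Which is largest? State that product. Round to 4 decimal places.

1.0690

(1) 2.268 × 6.38 × 0.3319 × 0.2226 = 1.06905
(2) 3.821 × 0.228 × 0.07662 × 13.66 = 0.91181
(3) 88.62 × 0.01797 × 12.54 × 0.04672 = 0.93300
Highest is cycle (1) at 1.0690 (>1, arbitrage).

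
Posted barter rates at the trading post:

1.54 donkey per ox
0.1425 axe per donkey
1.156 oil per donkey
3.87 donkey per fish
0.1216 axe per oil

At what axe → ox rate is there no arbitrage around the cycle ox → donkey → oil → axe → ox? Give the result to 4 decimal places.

4.6194

Known legs of the cycle: 1.54 × 1.156 × 0.1216 = 0.216477184
For no arbitrage the full-cycle product must be 1, so the missing rate is 1 / 0.216477184 ≈ 4.619424.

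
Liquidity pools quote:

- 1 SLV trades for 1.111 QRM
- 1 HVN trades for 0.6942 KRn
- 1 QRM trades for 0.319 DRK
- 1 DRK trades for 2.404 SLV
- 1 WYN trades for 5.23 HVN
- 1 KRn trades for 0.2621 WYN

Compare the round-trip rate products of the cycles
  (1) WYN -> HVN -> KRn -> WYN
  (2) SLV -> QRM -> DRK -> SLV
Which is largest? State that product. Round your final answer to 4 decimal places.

0.9516

(1) 5.23 × 0.6942 × 0.2621 = 0.95160
(2) 1.111 × 0.319 × 2.404 = 0.85200
Highest is cycle (1) at 0.9516 (≤1, no arbitrage).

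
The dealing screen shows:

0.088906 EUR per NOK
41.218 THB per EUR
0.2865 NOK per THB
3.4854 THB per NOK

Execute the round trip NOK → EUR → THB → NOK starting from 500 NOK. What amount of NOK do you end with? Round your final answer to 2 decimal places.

524.94

500 NOK × 0.088906 = 44.453 EUR
44.453 EUR × 41.218 = 1832.263754 THB
1832.263754 THB × 0.2865 = 524.943565521 NOK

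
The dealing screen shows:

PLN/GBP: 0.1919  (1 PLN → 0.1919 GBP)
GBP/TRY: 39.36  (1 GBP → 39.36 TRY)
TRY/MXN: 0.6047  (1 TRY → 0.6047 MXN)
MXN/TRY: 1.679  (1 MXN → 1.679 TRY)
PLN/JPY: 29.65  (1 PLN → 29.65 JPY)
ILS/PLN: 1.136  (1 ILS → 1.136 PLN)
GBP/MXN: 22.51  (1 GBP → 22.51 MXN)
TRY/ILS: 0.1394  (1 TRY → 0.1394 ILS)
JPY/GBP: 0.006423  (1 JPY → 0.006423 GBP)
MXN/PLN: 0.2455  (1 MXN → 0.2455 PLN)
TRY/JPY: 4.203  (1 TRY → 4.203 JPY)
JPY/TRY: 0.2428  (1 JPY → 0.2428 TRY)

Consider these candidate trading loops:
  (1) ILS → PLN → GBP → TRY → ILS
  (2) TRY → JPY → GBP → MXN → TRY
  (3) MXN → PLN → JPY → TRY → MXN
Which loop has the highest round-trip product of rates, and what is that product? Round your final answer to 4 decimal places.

(1) 1.136 × 0.1919 × 39.36 × 0.1394 = 1.19611
(2) 4.203 × 0.006423 × 22.51 × 1.679 = 1.02029
(3) 0.2455 × 29.65 × 0.2428 × 0.6047 = 1.06872
Highest is cycle (1) at 1.1961 (>1, arbitrage).

1.1961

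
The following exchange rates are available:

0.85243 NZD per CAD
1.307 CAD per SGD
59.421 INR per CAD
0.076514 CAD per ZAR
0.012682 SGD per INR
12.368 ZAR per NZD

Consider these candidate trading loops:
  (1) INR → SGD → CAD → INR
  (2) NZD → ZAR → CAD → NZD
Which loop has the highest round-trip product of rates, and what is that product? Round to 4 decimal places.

(1) 0.012682 × 1.307 × 59.421 = 0.98493
(2) 12.368 × 0.076514 × 0.85243 = 0.80668
Highest is cycle (1) at 0.9849 (≤1, no arbitrage).

0.9849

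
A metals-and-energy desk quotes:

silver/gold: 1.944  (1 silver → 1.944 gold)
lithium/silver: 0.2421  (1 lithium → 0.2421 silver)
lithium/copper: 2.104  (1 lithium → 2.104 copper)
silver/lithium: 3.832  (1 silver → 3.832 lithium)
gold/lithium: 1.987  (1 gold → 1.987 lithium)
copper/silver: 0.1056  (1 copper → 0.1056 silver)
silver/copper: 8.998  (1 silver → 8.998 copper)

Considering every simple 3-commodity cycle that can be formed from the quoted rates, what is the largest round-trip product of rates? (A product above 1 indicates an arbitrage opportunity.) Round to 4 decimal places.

0.9352

gold→lithium→silver→gold: 1.987 × 0.2421 × 1.944 = 0.93517
copper→silver→lithium→copper: 0.1056 × 3.832 × 2.104 = 0.85140
Maximum is gold→lithium→silver→gold at 0.9352; no arbitrage — every cycle loses value.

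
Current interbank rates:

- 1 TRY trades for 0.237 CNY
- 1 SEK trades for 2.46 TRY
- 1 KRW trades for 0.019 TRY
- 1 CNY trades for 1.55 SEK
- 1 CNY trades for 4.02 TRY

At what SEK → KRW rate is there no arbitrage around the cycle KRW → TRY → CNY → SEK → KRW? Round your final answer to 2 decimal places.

Known legs of the cycle: 0.019 × 0.237 × 1.55 = 0.00697965
For no arbitrage the full-cycle product must be 1, so the missing rate is 1 / 0.00697965 ≈ 143.2737.

143.27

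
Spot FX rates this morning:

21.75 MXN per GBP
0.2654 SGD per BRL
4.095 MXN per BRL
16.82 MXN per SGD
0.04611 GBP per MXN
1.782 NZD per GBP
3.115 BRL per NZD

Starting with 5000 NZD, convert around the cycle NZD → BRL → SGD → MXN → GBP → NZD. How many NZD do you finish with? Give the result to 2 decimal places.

5000 NZD × 3.115 = 15575 BRL
15575 BRL × 0.2654 = 4133.605 SGD
4133.605 SGD × 16.82 = 69527.2361 MXN
69527.2361 MXN × 0.04611 = 3205.900856571 GBP
3205.900856571 GBP × 1.782 = 5712.915326409522 NZD

5712.92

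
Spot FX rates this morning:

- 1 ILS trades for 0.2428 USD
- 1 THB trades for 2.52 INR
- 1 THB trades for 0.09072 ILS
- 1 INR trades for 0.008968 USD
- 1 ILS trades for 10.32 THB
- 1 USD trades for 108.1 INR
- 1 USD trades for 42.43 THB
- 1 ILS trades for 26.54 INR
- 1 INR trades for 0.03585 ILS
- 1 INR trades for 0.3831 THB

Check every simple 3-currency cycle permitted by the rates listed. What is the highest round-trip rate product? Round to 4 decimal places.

THB→INR→USD→THB: 2.52 × 0.008968 × 42.43 = 0.95889
INR→ILS→USD→INR: 0.03585 × 0.2428 × 108.1 = 0.94094
THB→ILS→USD→THB: 0.09072 × 0.2428 × 42.43 = 0.93460
THB→INR→ILS→THB: 2.52 × 0.03585 × 10.32 = 0.93233
THB→ILS→INR→THB: 0.09072 × 26.54 × 0.3831 = 0.92239
Maximum is THB→INR→USD→THB at 0.9589; no arbitrage — every cycle loses value.

0.9589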